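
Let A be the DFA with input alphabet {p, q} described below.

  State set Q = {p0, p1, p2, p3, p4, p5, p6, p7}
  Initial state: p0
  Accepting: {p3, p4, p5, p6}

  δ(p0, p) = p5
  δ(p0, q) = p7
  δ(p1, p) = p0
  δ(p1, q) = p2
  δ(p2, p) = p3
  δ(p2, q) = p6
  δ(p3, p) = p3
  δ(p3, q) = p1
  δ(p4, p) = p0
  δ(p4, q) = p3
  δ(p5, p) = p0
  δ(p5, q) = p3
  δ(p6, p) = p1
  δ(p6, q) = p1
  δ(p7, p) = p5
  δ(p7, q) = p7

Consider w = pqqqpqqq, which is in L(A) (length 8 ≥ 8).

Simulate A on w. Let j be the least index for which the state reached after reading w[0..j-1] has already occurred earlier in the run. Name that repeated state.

p3

State sequence: p0 -p-> p5 -q-> p3 -q-> p1 -q-> p2 -p-> p3 -q-> p1 -q-> p2 -q-> p6
First repeat at step 5: p3 was already visited.

The earliest repeat is at step j = 5: A is in p3, which it already visited at step i = 2.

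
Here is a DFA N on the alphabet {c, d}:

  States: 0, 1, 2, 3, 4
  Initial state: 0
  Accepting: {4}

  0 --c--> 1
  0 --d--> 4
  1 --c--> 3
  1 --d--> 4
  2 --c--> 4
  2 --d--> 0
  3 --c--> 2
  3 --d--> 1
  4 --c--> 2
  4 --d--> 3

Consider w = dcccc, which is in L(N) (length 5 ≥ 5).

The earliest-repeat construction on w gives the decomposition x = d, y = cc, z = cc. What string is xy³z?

dcccccccc

xy^3z = d·cc·cc·cc·cc = dcccccccc.
Reading y = cc takes N from 4 back to 4, so after x·y·y·y the machine is still in 4, and z then leads to the accepting state 4. Hence dcccccccc ∈ L(N).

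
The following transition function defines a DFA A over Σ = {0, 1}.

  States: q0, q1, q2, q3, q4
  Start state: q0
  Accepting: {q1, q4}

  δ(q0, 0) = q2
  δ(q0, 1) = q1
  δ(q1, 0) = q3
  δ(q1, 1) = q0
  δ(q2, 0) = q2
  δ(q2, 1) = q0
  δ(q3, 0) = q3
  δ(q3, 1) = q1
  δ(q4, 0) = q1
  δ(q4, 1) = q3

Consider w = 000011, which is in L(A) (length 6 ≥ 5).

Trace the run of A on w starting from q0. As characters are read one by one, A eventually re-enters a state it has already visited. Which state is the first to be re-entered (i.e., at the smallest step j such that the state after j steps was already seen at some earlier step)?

q2

Run of A on w = 0 0 0 0 1 1:
  step 0: q0  (start)
  step 1: q2  (read 0: q0→q2)
  step 2: q2  (read 0: q2→q2)   ← first repeat (q2 seen earlier)
  step 3: q2  (read 0: q2→q2)
  step 4: q2  (read 0: q2→q2)
  step 5: q0  (read 1: q2→q0)
  step 6: q1  (read 1: q0→q1)

The earliest repeat is at step j = 2: A is in q2, which it already visited at step i = 1.
With |Q| = 5, pigeonhole forces a state repeat no later than step 5; the substring read between the first and second visits to that state can be pumped.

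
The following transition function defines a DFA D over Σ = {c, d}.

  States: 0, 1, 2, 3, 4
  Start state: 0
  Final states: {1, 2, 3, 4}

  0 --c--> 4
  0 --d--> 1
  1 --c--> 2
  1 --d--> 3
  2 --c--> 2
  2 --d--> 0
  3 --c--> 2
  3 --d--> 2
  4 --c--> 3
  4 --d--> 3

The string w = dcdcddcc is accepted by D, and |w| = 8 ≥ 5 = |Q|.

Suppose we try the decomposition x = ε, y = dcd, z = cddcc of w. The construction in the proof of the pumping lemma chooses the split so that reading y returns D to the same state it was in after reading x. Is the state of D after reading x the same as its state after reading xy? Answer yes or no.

Run of D on the first 3 characters of w = d c d:
  step 0: 0  (start)
  step 1: 1  (read d: 0→1)
  step 2: 2  (read c: 1→2)
  step 3: 0  (read d: 2→0)

After x (step 0): 0. After xy (step 3): 0.
They match, so y = dcd drives D around a cycle from 0 back to itself; pumping y any number of times keeps D in 0 before reading z, and xyⁱz ∈ L(D) for every i ≥ 0.

yes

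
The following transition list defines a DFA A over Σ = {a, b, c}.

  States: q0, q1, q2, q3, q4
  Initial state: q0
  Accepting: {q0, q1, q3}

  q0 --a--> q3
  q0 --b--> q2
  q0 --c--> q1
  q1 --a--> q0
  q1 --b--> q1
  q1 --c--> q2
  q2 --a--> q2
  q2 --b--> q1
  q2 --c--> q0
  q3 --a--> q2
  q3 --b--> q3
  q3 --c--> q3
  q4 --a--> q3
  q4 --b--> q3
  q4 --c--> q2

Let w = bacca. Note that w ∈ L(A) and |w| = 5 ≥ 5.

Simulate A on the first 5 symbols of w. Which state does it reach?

q0

State sequence: q0 -b-> q2 -a-> q2 -c-> q0 -c-> q1 -a-> q0

After reading 5 characters, A is in state q0.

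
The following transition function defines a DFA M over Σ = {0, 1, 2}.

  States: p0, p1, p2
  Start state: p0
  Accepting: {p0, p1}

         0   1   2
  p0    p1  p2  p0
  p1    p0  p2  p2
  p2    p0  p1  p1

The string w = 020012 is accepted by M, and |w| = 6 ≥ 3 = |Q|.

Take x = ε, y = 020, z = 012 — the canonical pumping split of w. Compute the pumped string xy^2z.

020020012

xy^2z = ε·020·020·012 = 020020012.
Reading y = 020 takes M from p0 back to p0, so after x·y·y the machine is still in p0, and z then leads to the accepting state p1. Hence 020020012 ∈ L(M).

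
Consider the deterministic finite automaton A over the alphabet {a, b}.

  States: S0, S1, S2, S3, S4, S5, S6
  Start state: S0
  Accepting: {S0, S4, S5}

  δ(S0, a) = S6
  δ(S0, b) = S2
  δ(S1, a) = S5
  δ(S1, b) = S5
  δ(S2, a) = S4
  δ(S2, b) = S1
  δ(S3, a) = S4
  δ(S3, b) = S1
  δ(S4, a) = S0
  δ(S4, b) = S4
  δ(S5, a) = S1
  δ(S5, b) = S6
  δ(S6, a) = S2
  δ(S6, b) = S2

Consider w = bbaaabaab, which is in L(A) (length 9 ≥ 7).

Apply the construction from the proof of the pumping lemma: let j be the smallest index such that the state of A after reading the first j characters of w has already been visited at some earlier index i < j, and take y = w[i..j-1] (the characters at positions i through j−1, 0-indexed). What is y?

aa

Run of A on w = b b a a a b a a b:
  step 0: S0  (start)
  step 1: S2  (read b: S0→S2)
  step 2: S1  (read b: S2→S1)
  step 3: S5  (read a: S1→S5)
  step 4: S1  (read a: S5→S1)   ← first repeat (S1 seen earlier)
  step 5: S5  (read a: S1→S5)
  step 6: S6  (read b: S5→S6)
  step 7: S2  (read a: S6→S2)
  step 8: S4  (read a: S2→S4)
  step 9: S4  (read b: S4→S4)

So i = 2, j = 4, giving x = w[0:2] = bb, y = w[2:4] = aa, z = w[4:9] = abaab.
Check: |xy| = 4 ≤ 7 and |y| = 2 ≥ 1. Reading y takes A from S1 back to S1, so every xyⁱz is accepted.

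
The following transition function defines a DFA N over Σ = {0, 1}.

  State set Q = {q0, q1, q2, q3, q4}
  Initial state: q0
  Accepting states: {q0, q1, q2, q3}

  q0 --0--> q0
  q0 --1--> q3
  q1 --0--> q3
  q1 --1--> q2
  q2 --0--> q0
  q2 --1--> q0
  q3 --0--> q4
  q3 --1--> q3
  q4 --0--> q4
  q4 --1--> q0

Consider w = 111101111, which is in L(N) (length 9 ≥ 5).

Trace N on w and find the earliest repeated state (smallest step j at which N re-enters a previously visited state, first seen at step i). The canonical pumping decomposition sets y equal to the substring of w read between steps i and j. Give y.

Run of N on w = 1 1 1 1 0 1 1 1 1:
  step 0: q0  (start)
  step 1: q3  (read 1: q0→q3)
  step 2: q3  (read 1: q3→q3)   ← first repeat (q3 seen earlier)
  step 3: q3  (read 1: q3→q3)
  step 4: q3  (read 1: q3→q3)
  step 5: q4  (read 0: q3→q4)
  step 6: q0  (read 1: q4→q0)
  step 7: q3  (read 1: q0→q3)
  step 8: q3  (read 1: q3→q3)
  step 9: q3  (read 1: q3→q3)

So i = 1, j = 2, giving x = w[0:1] = 1, y = w[1:2] = 1, z = w[2:9] = 1101111.
Check: |xy| = 2 ≤ 5 and |y| = 1 ≥ 1. Reading y takes N from q3 back to q3, so every xyⁱz is accepted.
Since N has 5 states, any run of length ≥ 5 visits 5+1 states, so by pigeonhole some state repeats within the first 5 steps — that repeat gives the pumpable loop.

1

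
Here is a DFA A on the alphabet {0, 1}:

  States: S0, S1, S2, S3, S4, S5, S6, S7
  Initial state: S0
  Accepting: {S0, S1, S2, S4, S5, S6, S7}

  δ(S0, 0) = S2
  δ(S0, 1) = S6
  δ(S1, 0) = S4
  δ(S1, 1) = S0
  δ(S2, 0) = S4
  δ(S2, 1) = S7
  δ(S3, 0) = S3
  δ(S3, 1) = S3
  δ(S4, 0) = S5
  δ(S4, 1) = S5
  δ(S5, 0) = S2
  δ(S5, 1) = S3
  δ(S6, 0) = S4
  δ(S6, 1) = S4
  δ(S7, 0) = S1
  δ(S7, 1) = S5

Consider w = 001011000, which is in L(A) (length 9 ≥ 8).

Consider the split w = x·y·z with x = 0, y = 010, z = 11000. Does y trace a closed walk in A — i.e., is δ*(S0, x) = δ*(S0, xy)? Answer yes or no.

yes

State sequence: S0 -0-> S2 -0-> S4 -1-> S5 -0-> S2

After x (step 1): S2. After xy (step 4): S2.
They match, so y = 010 drives A around a cycle from S2 back to itself; pumping y any number of times keeps A in S2 before reading z, and xyⁱz ∈ L(A) for every i ≥ 0.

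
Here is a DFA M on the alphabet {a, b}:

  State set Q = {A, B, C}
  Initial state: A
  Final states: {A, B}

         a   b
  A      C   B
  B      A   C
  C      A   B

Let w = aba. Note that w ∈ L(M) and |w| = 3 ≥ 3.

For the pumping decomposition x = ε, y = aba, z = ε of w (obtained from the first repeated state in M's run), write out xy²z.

abaaba

xy^2z = ε·aba·aba·ε = abaaba.
Reading y = aba takes M from A back to A, so after x·y·y the machine is still in A, and z then leads to the accepting state A. Hence abaaba ∈ L(M).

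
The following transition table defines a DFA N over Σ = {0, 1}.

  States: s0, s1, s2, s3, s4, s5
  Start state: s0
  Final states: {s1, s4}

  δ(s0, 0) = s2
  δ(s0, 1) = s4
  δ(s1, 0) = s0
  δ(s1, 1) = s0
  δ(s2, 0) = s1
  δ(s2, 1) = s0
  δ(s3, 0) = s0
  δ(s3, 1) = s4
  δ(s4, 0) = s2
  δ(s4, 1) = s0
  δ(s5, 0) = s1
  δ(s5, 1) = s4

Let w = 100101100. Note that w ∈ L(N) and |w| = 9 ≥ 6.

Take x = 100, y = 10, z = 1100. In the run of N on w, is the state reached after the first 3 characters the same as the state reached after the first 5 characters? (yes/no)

Run of N on the first 5 characters of w = 1 0 0 1 0:
  step 0: s0  (start)
  step 1: s4  (read 1: s0→s4)
  step 2: s2  (read 0: s4→s2)
  step 3: s1  (read 0: s2→s1)
  step 4: s0  (read 1: s1→s0)
  step 5: s2  (read 0: s0→s2)

After x (step 3): s1. After xy (step 5): s2.
They differ (s1 ≠ s2), so y is not a cycle from the state after x; this split is not the one the pumping-lemma construction produces, and pumping y need not keep the string in L(N).

no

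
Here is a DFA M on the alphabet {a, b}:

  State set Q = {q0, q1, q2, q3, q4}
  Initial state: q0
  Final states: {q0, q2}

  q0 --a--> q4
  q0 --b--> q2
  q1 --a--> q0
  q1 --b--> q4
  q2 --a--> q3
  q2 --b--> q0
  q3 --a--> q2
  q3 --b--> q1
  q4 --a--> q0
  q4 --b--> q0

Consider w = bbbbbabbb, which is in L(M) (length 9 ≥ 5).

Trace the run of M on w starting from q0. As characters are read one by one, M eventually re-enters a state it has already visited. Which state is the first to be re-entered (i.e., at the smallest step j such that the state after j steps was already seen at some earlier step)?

q0

Run of M on w = b b b b b a b b b:
  step 0: q0  (start)
  step 1: q2  (read b: q0→q2)
  step 2: q0  (read b: q2→q0)   ← first repeat (q0 seen earlier)
  step 3: q2  (read b: q0→q2)
  step 4: q0  (read b: q2→q0)
  step 5: q2  (read b: q0→q2)
  step 6: q3  (read a: q2→q3)
  step 7: q1  (read b: q3→q1)
  step 8: q4  (read b: q1→q4)
  step 9: q0  (read b: q4→q0)

The earliest repeat is at step j = 2: M is in q0, which it already visited at step i = 0.
Since M has 5 states, any run of length ≥ 5 visits 5+1 states, so by pigeonhole some state repeats within the first 5 steps — that repeat gives the pumpable loop.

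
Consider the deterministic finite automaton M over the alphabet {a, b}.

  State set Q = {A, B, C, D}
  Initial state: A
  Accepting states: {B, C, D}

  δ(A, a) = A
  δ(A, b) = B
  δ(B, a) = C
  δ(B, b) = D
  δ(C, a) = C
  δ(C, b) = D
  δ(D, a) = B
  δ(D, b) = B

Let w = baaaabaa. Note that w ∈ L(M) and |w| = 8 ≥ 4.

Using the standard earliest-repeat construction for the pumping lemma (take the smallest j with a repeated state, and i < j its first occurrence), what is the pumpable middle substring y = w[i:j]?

a

State sequence: A -b-> B -a-> C -a-> C -a-> C -a-> C -b-> D -a-> B -a-> C
First repeat at step 3: C was already visited.

So i = 2, j = 3, giving x = w[0:2] = ba, y = w[2:3] = a, z = w[3:8] = aabaa.
Check: |xy| = 3 ≤ 4 and |y| = 1 ≥ 1. Reading y takes M from C back to C, so every xyⁱz is accepted.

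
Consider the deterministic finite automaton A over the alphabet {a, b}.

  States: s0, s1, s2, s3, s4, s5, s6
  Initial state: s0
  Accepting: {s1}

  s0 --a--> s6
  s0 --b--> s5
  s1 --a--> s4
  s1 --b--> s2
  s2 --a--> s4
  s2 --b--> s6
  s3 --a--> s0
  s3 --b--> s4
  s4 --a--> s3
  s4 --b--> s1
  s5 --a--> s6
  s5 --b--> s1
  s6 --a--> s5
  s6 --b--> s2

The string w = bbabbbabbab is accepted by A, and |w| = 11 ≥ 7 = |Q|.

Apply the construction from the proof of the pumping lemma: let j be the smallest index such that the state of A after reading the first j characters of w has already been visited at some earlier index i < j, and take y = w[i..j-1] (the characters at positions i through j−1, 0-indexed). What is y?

State sequence: s0 -b-> s5 -b-> s1 -a-> s4 -b-> s1 -b-> s2 -b-> s6 -a-> s5 -b-> s1 -b-> s2 -a-> s4 -b-> s1
First repeat at step 4: s1 was already visited.

So i = 2, j = 4, giving x = w[0:2] = bb, y = w[2:4] = ab, z = w[4:11] = bbabbab.
Check: |xy| = 4 ≤ 7 and |y| = 2 ≥ 1. Reading y takes A from s1 back to s1, so every xyⁱz is accepted.

ab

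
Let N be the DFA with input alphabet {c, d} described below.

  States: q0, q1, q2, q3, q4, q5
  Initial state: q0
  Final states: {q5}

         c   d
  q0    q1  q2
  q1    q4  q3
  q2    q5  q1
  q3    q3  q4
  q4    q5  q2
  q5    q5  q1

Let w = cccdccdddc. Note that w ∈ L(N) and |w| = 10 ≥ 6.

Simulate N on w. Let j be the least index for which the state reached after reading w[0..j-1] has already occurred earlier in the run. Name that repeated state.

q1

State sequence: q0 -c-> q1 -c-> q4 -c-> q5 -d-> q1 -c-> q4 -c-> q5 -d-> q1 -d-> q3 -d-> q4 -c-> q5
First repeat at step 4: q1 was already visited.

The earliest repeat is at step j = 4: N is in q1, which it already visited at step i = 1.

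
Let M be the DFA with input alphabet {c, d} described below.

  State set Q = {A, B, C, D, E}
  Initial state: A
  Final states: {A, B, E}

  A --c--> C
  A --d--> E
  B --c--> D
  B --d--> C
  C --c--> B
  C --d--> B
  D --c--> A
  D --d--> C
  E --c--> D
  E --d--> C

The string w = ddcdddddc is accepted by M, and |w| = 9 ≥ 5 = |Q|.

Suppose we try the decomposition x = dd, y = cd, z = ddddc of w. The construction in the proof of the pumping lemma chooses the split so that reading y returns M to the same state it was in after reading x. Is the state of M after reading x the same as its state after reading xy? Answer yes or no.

State sequence: A -d-> E -d-> C -c-> B -d-> C

After x (step 2): C. After xy (step 4): C.
They match, so y = cd drives M around a cycle from C back to itself; pumping y any number of times keeps M in C before reading z, and xyⁱz ∈ L(M) for every i ≥ 0.

yes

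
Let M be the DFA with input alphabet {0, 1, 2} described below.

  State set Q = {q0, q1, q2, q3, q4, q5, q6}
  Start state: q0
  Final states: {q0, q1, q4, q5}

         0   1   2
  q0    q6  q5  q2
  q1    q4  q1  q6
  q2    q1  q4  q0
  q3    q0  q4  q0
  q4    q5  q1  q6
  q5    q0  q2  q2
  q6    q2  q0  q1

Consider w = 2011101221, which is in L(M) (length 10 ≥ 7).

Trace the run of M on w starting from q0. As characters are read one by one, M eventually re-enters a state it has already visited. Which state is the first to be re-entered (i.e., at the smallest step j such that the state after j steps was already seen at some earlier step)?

Run of M on w = 2 0 1 1 1 0 1 2 2 1:
  step 0: q0  (start)
  step 1: q2  (read 2: q0→q2)
  step 2: q1  (read 0: q2→q1)
  step 3: q1  (read 1: q1→q1)   ← first repeat (q1 seen earlier)
  step 4: q1  (read 1: q1→q1)
  step 5: q1  (read 1: q1→q1)
  step 6: q4  (read 0: q1→q4)
  step 7: q1  (read 1: q4→q1)
  step 8: q6  (read 2: q1→q6)
  step 9: q1  (read 2: q6→q1)
  step 10: q1  (read 1: q1→q1)

The earliest repeat is at step j = 3: M is in q1, which it already visited at step i = 2.
With |Q| = 7, pigeonhole forces a state repeat no later than step 7; the substring read between the first and second visits to that state can be pumped.

q1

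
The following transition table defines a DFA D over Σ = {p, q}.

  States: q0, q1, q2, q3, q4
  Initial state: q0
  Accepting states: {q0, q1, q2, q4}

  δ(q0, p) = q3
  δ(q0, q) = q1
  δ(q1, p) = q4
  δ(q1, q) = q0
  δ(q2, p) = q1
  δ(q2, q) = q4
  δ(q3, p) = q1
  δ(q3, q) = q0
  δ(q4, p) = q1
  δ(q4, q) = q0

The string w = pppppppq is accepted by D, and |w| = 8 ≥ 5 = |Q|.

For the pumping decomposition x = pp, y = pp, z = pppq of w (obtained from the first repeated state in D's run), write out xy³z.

xy^3z = pp·pp·pp·pp·pppq = pppppppppppq.
Reading y = pp takes D from q1 back to q1, so after x·y·y·y the machine is still in q1, and z then leads to the accepting state q0. Hence pppppppppppq ∈ L(D).

pppppppppppq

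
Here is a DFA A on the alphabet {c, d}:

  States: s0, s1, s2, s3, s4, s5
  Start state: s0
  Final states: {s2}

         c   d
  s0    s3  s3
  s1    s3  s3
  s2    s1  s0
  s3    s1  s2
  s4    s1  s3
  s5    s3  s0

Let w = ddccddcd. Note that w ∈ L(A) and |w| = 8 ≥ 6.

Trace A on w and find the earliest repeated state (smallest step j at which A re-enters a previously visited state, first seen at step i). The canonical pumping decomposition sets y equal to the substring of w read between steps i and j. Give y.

State sequence: s0 -d-> s3 -d-> s2 -c-> s1 -c-> s3 -d-> s2 -d-> s0 -c-> s3 -d-> s2
First repeat at step 4: s3 was already visited.

So i = 1, j = 4, giving x = w[0:1] = d, y = w[1:4] = dcc, z = w[4:8] = ddcd.
Check: |xy| = 4 ≤ 6 and |y| = 3 ≥ 1. Reading y takes A from s3 back to s3, so every xyⁱz is accepted.

dcc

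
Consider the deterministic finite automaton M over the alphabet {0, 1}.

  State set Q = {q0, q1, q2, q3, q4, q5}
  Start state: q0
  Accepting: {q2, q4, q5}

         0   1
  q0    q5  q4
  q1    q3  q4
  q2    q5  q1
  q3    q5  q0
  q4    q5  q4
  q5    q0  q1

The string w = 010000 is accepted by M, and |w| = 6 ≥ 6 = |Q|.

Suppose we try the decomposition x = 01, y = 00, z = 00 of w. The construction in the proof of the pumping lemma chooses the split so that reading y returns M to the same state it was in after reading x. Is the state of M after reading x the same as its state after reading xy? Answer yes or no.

no

Run of M on the first 4 characters of w = 0 1 0 0:
  step 0: q0  (start)
  step 1: q5  (read 0: q0→q5)
  step 2: q1  (read 1: q5→q1)
  step 3: q3  (read 0: q1→q3)
  step 4: q5  (read 0: q3→q5)

After x (step 2): q1. After xy (step 4): q5.
They differ (q1 ≠ q5), so y is not a cycle from the state after x; this split is not the one the pumping-lemma construction produces, and pumping y need not keep the string in L(M).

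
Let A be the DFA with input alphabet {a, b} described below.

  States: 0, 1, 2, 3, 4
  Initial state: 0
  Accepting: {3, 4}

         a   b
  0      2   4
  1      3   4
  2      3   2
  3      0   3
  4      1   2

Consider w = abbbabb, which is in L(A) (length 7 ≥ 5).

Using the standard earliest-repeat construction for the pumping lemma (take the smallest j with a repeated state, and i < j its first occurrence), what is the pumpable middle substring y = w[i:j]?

Run of A on w = a b b b a b b:
  step 0: 0  (start)
  step 1: 2  (read a: 0→2)
  step 2: 2  (read b: 2→2)   ← first repeat (2 seen earlier)
  step 3: 2  (read b: 2→2)
  step 4: 2  (read b: 2→2)
  step 5: 3  (read a: 2→3)
  step 6: 3  (read b: 3→3)
  step 7: 3  (read b: 3→3)

So i = 1, j = 2, giving x = w[0:1] = a, y = w[1:2] = b, z = w[2:7] = bbabb.
Check: |xy| = 2 ≤ 5 and |y| = 1 ≥ 1. Reading y takes A from 2 back to 2, so every xyⁱz is accepted.
Since A has 5 states, any run of length ≥ 5 visits 5+1 states, so by pigeonhole some state repeats within the first 5 steps — that repeat gives the pumpable loop.

b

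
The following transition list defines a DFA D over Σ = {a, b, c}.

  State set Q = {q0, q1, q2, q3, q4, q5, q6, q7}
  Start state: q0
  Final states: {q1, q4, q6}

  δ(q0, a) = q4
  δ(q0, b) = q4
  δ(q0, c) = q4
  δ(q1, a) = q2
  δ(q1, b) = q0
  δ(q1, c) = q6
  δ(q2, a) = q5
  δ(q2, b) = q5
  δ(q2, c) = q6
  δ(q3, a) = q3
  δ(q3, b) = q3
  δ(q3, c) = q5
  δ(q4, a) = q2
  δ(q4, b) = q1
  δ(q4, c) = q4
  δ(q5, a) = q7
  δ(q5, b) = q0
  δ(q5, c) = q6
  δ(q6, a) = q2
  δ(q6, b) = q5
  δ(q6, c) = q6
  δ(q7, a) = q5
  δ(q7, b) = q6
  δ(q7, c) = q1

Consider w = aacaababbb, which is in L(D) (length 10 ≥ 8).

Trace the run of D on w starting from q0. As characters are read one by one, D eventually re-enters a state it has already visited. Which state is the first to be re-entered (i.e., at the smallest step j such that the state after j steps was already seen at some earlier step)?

Run of D on w = a a c a a b a b b b:
  step 0: q0  (start)
  step 1: q4  (read a: q0→q4)
  step 2: q2  (read a: q4→q2)
  step 3: q6  (read c: q2→q6)
  step 4: q2  (read a: q6→q2)   ← first repeat (q2 seen earlier)
  step 5: q5  (read a: q2→q5)
  step 6: q0  (read b: q5→q0)
  step 7: q4  (read a: q0→q4)
  step 8: q1  (read b: q4→q1)
  step 9: q0  (read b: q1→q0)
  step 10: q4  (read b: q0→q4)

The earliest repeat is at step j = 4: D is in q2, which it already visited at step i = 2.
Since D has 8 states, any run of length ≥ 8 visits 8+1 states, so by pigeonhole some state repeats within the first 8 steps — that repeat gives the pumpable loop.

q2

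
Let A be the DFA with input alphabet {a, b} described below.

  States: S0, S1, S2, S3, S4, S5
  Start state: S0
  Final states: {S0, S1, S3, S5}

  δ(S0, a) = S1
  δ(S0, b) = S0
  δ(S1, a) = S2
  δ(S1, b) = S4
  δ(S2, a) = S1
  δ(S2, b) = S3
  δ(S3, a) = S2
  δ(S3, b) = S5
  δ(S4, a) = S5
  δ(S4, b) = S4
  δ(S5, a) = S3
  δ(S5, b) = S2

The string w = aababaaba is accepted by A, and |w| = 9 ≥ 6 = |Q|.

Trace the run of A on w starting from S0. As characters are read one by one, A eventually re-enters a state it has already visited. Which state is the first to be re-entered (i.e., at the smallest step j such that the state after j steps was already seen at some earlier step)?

S2

State sequence: S0 -a-> S1 -a-> S2 -b-> S3 -a-> S2 -b-> S3 -a-> S2 -a-> S1 -b-> S4 -a-> S5
First repeat at step 4: S2 was already visited.

The earliest repeat is at step j = 4: A is in S2, which it already visited at step i = 2.
Pumping length from the standard proof: p = 6 (the number of states). The repeated state found above gives |xy| = j ≤ 6 and |y| = j − i ≥ 1.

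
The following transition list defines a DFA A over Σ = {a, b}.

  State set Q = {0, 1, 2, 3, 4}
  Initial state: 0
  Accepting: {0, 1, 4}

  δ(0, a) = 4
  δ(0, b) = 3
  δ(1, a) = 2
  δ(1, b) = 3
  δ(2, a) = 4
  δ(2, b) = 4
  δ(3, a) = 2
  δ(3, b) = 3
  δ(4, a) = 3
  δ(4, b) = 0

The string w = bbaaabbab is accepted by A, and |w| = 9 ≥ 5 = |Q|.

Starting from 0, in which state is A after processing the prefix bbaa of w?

4

State sequence: 0 -b-> 3 -b-> 3 -a-> 2 -a-> 4

After reading 4 characters, A is in state 4.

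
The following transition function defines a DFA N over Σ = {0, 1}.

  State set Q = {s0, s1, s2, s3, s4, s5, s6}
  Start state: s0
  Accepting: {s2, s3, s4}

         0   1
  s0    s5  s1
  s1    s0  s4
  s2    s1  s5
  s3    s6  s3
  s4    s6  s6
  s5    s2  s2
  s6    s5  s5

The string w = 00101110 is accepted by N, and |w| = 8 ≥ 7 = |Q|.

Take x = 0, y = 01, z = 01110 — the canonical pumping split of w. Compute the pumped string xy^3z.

001010101110

xy^3z = 0·01·01·01·01110 = 001010101110.
Reading y = 01 takes N from s5 back to s5, so after x·y·y·y the machine is still in s5, and z then leads to the accepting state s2. Hence 001010101110 ∈ L(N).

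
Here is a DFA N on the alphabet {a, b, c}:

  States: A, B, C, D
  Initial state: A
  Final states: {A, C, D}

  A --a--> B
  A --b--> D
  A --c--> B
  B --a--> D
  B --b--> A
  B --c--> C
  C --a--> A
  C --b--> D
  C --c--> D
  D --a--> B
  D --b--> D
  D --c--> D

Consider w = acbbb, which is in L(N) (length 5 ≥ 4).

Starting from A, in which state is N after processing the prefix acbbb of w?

Run of N on the first 5 characters of w = a c b b b:
  step 0: A  (start)
  step 1: B  (read a: A→B)
  step 2: C  (read c: B→C)
  step 3: D  (read b: C→D)
  step 4: D  (read b: D→D)
  step 5: D  (read b: D→D)

After reading 5 characters, N is in state D.

D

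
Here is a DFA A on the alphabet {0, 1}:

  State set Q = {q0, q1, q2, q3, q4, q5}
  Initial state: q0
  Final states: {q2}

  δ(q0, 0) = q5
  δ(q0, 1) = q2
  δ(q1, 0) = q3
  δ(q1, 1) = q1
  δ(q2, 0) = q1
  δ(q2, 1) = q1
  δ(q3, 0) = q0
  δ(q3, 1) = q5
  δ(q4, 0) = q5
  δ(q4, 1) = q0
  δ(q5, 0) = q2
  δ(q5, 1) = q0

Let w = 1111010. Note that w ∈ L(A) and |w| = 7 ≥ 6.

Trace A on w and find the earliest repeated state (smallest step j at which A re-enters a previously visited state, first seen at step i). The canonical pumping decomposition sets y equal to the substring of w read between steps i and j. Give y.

1

Run of A on w = 1 1 1 1 0 1 0:
  step 0: q0  (start)
  step 1: q2  (read 1: q0→q2)
  step 2: q1  (read 1: q2→q1)
  step 3: q1  (read 1: q1→q1)   ← first repeat (q1 seen earlier)
  step 4: q1  (read 1: q1→q1)
  step 5: q3  (read 0: q1→q3)
  step 6: q5  (read 1: q3→q5)
  step 7: q2  (read 0: q5→q2)

So i = 2, j = 3, giving x = w[0:2] = 11, y = w[2:3] = 1, z = w[3:7] = 1010.
Check: |xy| = 3 ≤ 6 and |y| = 1 ≥ 1. Reading y takes A from q1 back to q1, so every xyⁱz is accepted.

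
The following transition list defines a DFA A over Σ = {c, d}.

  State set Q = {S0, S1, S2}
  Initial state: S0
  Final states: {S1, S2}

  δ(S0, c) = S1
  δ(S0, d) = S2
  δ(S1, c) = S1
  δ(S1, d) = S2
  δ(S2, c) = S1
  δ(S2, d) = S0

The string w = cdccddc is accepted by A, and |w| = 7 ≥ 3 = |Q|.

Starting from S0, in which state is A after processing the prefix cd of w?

S2

State sequence: S0 -c-> S1 -d-> S2

After reading 2 characters, A is in state S2.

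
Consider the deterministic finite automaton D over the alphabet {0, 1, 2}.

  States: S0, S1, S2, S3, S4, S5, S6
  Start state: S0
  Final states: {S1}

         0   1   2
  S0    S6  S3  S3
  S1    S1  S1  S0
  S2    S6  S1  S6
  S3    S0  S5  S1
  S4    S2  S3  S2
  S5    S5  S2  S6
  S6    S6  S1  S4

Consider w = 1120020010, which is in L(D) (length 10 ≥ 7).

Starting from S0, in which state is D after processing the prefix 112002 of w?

Run of D on the first 6 characters of w = 1 1 2 0 0 2:
  step 0: S0  (start)
  step 1: S3  (read 1: S0→S3)
  step 2: S5  (read 1: S3→S5)
  step 3: S6  (read 2: S5→S6)
  step 4: S6  (read 0: S6→S6)
  step 5: S6  (read 0: S6→S6)
  step 6: S4  (read 2: S6→S4)

After reading 6 characters, D is in state S4.

S4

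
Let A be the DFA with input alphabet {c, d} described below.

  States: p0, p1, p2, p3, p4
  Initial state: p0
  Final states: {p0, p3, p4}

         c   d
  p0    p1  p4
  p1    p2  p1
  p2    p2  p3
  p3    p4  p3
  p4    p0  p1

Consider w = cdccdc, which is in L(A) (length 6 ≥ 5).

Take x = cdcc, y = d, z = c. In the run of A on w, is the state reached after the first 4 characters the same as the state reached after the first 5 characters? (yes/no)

no

Run of A on the first 5 characters of w = c d c c d:
  step 0: p0  (start)
  step 1: p1  (read c: p0→p1)
  step 2: p1  (read d: p1→p1)
  step 3: p2  (read c: p1→p2)
  step 4: p2  (read c: p2→p2)
  step 5: p3  (read d: p2→p3)

After x (step 4): p2. After xy (step 5): p3.
They differ (p2 ≠ p3), so y is not a cycle from the state after x; this split is not the one the pumping-lemma construction produces, and pumping y need not keep the string in L(A).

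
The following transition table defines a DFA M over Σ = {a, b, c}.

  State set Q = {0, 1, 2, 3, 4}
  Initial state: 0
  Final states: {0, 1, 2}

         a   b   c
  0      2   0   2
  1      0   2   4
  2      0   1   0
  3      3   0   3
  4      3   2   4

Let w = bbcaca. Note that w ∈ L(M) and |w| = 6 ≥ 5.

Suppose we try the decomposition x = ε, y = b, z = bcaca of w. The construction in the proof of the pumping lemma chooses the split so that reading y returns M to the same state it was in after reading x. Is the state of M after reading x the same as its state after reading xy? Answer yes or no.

yes

Run of M on the first 1 characters of w = b:
  step 0: 0  (start)
  step 1: 0  (read b: 0→0)

After x (step 0): 0. After xy (step 1): 0.
They match, so y = b drives M around a cycle from 0 back to itself; pumping y any number of times keeps M in 0 before reading z, and xyⁱz ∈ L(M) for every i ≥ 0.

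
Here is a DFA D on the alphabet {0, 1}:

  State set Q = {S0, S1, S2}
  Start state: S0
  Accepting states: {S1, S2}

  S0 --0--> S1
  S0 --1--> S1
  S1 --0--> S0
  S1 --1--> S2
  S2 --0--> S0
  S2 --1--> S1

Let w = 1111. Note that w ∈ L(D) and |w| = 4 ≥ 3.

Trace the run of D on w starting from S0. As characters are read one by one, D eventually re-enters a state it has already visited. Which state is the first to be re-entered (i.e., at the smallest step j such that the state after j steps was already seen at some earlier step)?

S1

State sequence: S0 -1-> S1 -1-> S2 -1-> S1 -1-> S2
First repeat at step 3: S1 was already visited.

The earliest repeat is at step j = 3: D is in S1, which it already visited at step i = 1.
Pumping length from the standard proof: p = 3 (the number of states). The repeated state found above gives |xy| = j ≤ 3 and |y| = j − i ≥ 1.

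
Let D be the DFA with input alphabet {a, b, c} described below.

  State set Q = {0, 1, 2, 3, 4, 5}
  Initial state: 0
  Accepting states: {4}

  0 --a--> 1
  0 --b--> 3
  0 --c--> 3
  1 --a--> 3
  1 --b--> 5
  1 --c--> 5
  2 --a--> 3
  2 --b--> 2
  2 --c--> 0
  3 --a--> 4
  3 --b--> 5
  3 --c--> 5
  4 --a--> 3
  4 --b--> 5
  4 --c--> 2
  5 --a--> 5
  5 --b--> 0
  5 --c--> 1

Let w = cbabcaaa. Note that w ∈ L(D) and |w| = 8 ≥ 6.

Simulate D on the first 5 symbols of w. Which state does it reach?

3

Run of D on the first 5 characters of w = c b a b c:
  step 0: 0  (start)
  step 1: 3  (read c: 0→3)
  step 2: 5  (read b: 3→5)
  step 3: 5  (read a: 5→5)
  step 4: 0  (read b: 5→0)
  step 5: 3  (read c: 0→3)

After reading 5 characters, D is in state 3.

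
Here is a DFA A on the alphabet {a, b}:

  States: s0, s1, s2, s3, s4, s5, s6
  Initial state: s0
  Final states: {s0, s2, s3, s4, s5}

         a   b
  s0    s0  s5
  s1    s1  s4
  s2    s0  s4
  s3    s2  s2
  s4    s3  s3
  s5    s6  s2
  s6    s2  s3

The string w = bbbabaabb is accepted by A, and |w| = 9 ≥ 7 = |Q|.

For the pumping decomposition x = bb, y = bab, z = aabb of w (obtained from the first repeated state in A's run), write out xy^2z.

bbbabbabaabb

xy^2z = bb·bab·bab·aabb = bbbabbabaabb.
Reading y = bab takes A from s2 back to s2, so after x·y·y the machine is still in s2, and z then leads to the accepting state s2. Hence bbbabbabaabb ∈ L(A).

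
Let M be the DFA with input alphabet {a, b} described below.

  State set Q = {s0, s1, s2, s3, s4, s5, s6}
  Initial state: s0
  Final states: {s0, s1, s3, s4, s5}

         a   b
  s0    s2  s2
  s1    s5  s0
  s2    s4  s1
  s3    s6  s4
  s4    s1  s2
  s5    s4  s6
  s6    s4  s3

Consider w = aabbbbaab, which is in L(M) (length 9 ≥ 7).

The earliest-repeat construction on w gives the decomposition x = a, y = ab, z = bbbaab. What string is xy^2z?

aababbbbaab

xy^2z = a·ab·ab·bbbaab = aababbbbaab.
Reading y = ab takes M from s2 back to s2, so after x·y·y the machine is still in s2, and z then leads to the accepting state s0. Hence aababbbbaab ∈ L(M).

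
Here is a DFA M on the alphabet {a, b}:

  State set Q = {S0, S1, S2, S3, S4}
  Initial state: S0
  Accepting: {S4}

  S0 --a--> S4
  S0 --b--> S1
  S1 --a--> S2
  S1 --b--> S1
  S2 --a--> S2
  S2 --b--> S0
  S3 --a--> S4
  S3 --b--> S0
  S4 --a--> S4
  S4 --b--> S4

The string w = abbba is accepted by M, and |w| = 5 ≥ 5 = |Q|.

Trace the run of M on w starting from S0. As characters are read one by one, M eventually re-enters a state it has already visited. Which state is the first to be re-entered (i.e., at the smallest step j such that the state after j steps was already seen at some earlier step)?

S4

Run of M on w = a b b b a:
  step 0: S0  (start)
  step 1: S4  (read a: S0→S4)
  step 2: S4  (read b: S4→S4)   ← first repeat (S4 seen earlier)
  step 3: S4  (read b: S4→S4)
  step 4: S4  (read b: S4→S4)
  step 5: S4  (read a: S4→S4)

The earliest repeat is at step j = 2: M is in S4, which it already visited at step i = 1.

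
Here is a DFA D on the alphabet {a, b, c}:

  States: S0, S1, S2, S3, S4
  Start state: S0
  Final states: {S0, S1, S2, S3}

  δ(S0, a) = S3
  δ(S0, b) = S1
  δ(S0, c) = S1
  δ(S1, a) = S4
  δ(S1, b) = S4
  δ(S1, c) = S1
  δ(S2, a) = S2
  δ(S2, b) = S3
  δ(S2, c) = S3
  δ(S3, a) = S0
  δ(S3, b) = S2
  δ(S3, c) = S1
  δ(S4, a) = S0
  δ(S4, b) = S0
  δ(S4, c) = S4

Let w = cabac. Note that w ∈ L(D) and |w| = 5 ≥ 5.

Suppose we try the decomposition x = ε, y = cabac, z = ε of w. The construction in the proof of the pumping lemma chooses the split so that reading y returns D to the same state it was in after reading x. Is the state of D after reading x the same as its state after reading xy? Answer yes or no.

State sequence: S0 -c-> S1 -a-> S4 -b-> S0 -a-> S3 -c-> S1

After x (step 0): S0. After xy (step 5): S1.
They differ (S0 ≠ S1), so y is not a cycle from the state after x; this split is not the one the pumping-lemma construction produces, and pumping y need not keep the string in L(D).

no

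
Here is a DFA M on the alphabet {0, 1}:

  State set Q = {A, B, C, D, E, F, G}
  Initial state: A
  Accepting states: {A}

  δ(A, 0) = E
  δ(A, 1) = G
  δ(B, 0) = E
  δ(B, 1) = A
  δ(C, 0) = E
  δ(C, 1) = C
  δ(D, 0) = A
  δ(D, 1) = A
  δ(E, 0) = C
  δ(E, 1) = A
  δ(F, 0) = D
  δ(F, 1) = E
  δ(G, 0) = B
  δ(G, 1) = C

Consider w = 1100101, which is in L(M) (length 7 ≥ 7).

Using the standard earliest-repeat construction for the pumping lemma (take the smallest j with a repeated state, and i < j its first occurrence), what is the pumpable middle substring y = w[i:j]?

Run of M on w = 1 1 0 0 1 0 1:
  step 0: A  (start)
  step 1: G  (read 1: A→G)
  step 2: C  (read 1: G→C)
  step 3: E  (read 0: C→E)
  step 4: C  (read 0: E→C)   ← first repeat (C seen earlier)
  step 5: C  (read 1: C→C)
  step 6: E  (read 0: C→E)
  step 7: A  (read 1: E→A)

So i = 2, j = 4, giving x = w[0:2] = 11, y = w[2:4] = 00, z = w[4:7] = 101.
Check: |xy| = 4 ≤ 7 and |y| = 2 ≥ 1. Reading y takes M from C back to C, so every xyⁱz is accepted.

00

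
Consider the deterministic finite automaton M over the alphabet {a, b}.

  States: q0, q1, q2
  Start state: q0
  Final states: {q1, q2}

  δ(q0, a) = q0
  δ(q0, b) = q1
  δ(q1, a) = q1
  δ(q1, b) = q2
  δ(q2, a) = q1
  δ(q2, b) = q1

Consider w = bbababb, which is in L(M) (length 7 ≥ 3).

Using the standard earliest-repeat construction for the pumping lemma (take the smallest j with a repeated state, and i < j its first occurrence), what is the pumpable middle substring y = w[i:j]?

Run of M on w = b b a b a b b:
  step 0: q0  (start)
  step 1: q1  (read b: q0→q1)
  step 2: q2  (read b: q1→q2)
  step 3: q1  (read a: q2→q1)   ← first repeat (q1 seen earlier)
  step 4: q2  (read b: q1→q2)
  step 5: q1  (read a: q2→q1)
  step 6: q2  (read b: q1→q2)
  step 7: q1  (read b: q2→q1)

So i = 1, j = 3, giving x = w[0:1] = b, y = w[1:3] = ba, z = w[3:7] = babb.
Check: |xy| = 3 ≤ 3 and |y| = 2 ≥ 1. Reading y takes M from q1 back to q1, so every xyⁱz is accepted.
With |Q| = 3, pigeonhole forces a state repeat no later than step 3; the substring read between the first and second visits to that state can be pumped.

ba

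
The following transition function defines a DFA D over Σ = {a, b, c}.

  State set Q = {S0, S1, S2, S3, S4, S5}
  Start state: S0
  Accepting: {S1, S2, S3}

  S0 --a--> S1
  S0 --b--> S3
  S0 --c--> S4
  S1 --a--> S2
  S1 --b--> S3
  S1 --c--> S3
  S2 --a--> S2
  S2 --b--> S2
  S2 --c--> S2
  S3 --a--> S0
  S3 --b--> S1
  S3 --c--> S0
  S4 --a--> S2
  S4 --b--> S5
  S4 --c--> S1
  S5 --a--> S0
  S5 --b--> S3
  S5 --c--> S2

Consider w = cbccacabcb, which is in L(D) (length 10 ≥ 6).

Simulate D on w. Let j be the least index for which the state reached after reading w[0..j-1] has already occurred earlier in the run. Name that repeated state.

S2

State sequence: S0 -c-> S4 -b-> S5 -c-> S2 -c-> S2 -a-> S2 -c-> S2 -a-> S2 -b-> S2 -c-> S2 -b-> S2
First repeat at step 4: S2 was already visited.

The earliest repeat is at step j = 4: D is in S2, which it already visited at step i = 3.
The DFA has 6 states, so the proof of the pumping lemma guarantees a repeated state among the first 6+1 visited; the segment between the two visits is the pumpable y.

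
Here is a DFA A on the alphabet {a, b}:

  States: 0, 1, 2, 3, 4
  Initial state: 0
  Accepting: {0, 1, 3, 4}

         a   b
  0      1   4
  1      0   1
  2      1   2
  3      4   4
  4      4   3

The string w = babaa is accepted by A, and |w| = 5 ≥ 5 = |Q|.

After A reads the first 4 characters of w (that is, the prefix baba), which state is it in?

4

Run of A on the first 4 characters of w = b a b a:
  step 0: 0  (start)
  step 1: 4  (read b: 0→4)
  step 2: 4  (read a: 4→4)
  step 3: 3  (read b: 4→3)
  step 4: 4  (read a: 3→4)

After reading 4 characters, A is in state 4.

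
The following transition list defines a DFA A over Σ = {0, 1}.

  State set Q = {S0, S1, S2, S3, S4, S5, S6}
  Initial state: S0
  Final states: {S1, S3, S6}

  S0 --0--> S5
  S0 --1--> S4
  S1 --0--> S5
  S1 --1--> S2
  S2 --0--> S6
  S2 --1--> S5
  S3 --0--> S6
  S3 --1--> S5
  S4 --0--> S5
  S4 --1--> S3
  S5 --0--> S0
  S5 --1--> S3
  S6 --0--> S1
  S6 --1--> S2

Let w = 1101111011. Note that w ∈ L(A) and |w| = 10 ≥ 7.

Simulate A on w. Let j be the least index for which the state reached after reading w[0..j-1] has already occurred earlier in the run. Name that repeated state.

S3

State sequence: S0 -1-> S4 -1-> S3 -0-> S6 -1-> S2 -1-> S5 -1-> S3 -1-> S5 -0-> S0 -1-> S4 -1-> S3
First repeat at step 6: S3 was already visited.

The earliest repeat is at step j = 6: A is in S3, which it already visited at step i = 2.
Since A has 7 states, any run of length ≥ 7 visits 7+1 states, so by pigeonhole some state repeats within the first 7 steps — that repeat gives the pumpable loop.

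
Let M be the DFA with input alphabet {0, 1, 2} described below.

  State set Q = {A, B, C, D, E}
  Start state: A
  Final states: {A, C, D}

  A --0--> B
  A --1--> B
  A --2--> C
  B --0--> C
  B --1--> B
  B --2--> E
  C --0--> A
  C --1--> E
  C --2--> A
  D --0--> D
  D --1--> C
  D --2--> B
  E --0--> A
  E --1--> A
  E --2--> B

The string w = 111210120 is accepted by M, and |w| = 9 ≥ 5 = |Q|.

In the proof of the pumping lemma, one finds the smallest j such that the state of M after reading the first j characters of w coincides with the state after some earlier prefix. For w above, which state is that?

Run of M on w = 1 1 1 2 1 0 1 2 0:
  step 0: A  (start)
  step 1: B  (read 1: A→B)
  step 2: B  (read 1: B→B)   ← first repeat (B seen earlier)
  step 3: B  (read 1: B→B)
  step 4: E  (read 2: B→E)
  step 5: A  (read 1: E→A)
  step 6: B  (read 0: A→B)
  step 7: B  (read 1: B→B)
  step 8: E  (read 2: B→E)
  step 9: A  (read 0: E→A)

The earliest repeat is at step j = 2: M is in B, which it already visited at step i = 1.

B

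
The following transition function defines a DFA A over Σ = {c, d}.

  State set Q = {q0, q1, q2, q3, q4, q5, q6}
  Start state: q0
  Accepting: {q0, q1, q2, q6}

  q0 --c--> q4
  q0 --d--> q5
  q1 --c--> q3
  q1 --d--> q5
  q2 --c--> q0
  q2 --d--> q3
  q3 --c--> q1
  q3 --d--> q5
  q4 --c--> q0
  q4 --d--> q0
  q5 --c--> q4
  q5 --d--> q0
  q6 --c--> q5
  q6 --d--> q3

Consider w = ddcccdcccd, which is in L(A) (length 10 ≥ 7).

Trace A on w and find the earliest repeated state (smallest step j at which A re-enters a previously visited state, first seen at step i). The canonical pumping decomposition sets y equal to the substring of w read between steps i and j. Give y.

Run of A on w = d d c c c d c c c d:
  step 0: q0  (start)
  step 1: q5  (read d: q0→q5)
  step 2: q0  (read d: q5→q0)   ← first repeat (q0 seen earlier)
  step 3: q4  (read c: q0→q4)
  step 4: q0  (read c: q4→q0)
  step 5: q4  (read c: q0→q4)
  step 6: q0  (read d: q4→q0)
  step 7: q4  (read c: q0→q4)
  step 8: q0  (read c: q4→q0)
  step 9: q4  (read c: q0→q4)
  step 10: q0  (read d: q4→q0)

So i = 0, j = 2, giving x = w[0:0] = ε, y = w[0:2] = dd, z = w[2:10] = cccdcccd.
Check: |xy| = 2 ≤ 7 and |y| = 2 ≥ 1. Reading y takes A from q0 back to q0, so every xyⁱz is accepted.

dd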